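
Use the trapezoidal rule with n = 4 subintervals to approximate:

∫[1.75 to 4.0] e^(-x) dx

f(x) = e^(-x)
a = 1.75, b = 4.0, n = 4
h = (b - a)/n = 0.562500

Trapezoidal rule: (h/2)[f(x₀) + 2f(x₁) + 2f(x₂) + ... + f(xₙ)]

x_0 = 1.7500, f(x_0) = 0.173774, coefficient = 1
x_1 = 2.3125, f(x_1) = 0.099013, coefficient = 2
x_2 = 2.8750, f(x_2) = 0.056416, coefficient = 2
x_3 = 3.4375, f(x_3) = 0.032145, coefficient = 2
x_4 = 4.0000, f(x_4) = 0.018316, coefficient = 1

I ≈ (0.562500/2) × 0.567239 = 0.159536
Exact value: 0.155458
Error: 0.004078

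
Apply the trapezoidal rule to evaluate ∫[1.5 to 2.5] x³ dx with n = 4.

f(x) = x³
a = 1.5, b = 2.5, n = 4
h = (b - a)/n = 0.250000

Trapezoidal rule: (h/2)[f(x₀) + 2f(x₁) + 2f(x₂) + ... + f(xₙ)]

x_0 = 1.5000, f(x_0) = 3.375000, coefficient = 1
x_1 = 1.7500, f(x_1) = 5.359375, coefficient = 2
x_2 = 2.0000, f(x_2) = 8.000000, coefficient = 2
x_3 = 2.2500, f(x_3) = 11.390625, coefficient = 2
x_4 = 2.5000, f(x_4) = 15.625000, coefficient = 1

I ≈ (0.250000/2) × 68.500000 = 8.562500
Exact value: 8.500000
Error: 0.062500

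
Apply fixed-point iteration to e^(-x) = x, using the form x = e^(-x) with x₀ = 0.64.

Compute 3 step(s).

Equation: e^(-x) = x
Fixed-point form: x = e^(-x)
x₀ = 0.64

x_1 = g(0.640000) = 0.527292
x_2 = g(0.527292) = 0.590201
x_3 = g(0.590201) = 0.554216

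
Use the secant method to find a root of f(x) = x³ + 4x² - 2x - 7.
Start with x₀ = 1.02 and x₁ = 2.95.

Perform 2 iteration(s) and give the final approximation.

f(x) = x³ + 4x² - 2x - 7
x₀ = 1.02, x₁ = 2.95

Secant formula: x_{n+1} = x_n - f(x_n)(x_n - x_{n-1})/(f(x_n) - f(x_{n-1}))

Iteration 1:
  f(1.020000) = -3.817192
  f(2.950000) = 47.582375
  x_2 = 2.950000 - 47.582375×(2.950000 - 1.020000)/(47.582375 - (-3.817192))
       = 1.163332
Iteration 2:
  f(2.950000) = 47.582375
  f(1.163332) = -2.338918
  x_3 = 1.163332 - (-2.338918)×(1.163332 - 2.950000)/(-2.338918 - 47.582375)
       = 1.247041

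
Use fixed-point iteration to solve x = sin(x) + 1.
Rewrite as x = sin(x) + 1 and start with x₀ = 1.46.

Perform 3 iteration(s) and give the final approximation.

Equation: x = sin(x) + 1
Fixed-point form: x = sin(x) + 1
x₀ = 1.46

x_1 = g(1.460000) = 1.993868
x_2 = g(1.993868) = 1.911832
x_3 = g(1.911832) = 1.942409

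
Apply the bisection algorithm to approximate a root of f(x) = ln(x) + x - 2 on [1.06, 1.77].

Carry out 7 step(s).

f(x) = ln(x) + x - 2
Initial interval: [1.06, 1.77]

Iteration 1:
  c_1 = (1.060000 + 1.770000)/2 = 1.415000
  f(c_1) = f(1.415000) = -0.237870
  f(a) × f(c) ≥ 0, new interval: [1.415000, 1.770000]
Iteration 2:
  c_2 = (1.415000 + 1.770000)/2 = 1.592500
  f(c_2) = f(1.592500) = 0.057805
  f(a) × f(c) < 0, new interval: [1.415000, 1.592500]
Iteration 3:
  c_3 = (1.415000 + 1.592500)/2 = 1.503750
  f(c_3) = f(1.503750) = -0.088288
  f(a) × f(c) ≥ 0, new interval: [1.503750, 1.592500]
Iteration 4:
  c_4 = (1.503750 + 1.592500)/2 = 1.548125
  f(c_4) = f(1.548125) = -0.014830
  f(a) × f(c) ≥ 0, new interval: [1.548125, 1.592500]
Iteration 5:
  c_5 = (1.548125 + 1.592500)/2 = 1.570312
  f(c_5) = f(1.570312) = 0.021587
  f(a) × f(c) < 0, new interval: [1.548125, 1.570312]
Iteration 6:
  c_6 = (1.548125 + 1.570312)/2 = 1.559219
  f(c_6) = f(1.559219) = 0.003404
  f(a) × f(c) < 0, new interval: [1.548125, 1.559219]
Iteration 7:
  c_7 = (1.548125 + 1.559219)/2 = 1.553672
  f(c_7) = f(1.553672) = -0.005707
  f(a) × f(c) ≥ 0, new interval: [1.553672, 1.559219]

After 7 iteration(s), the approximation is c_7 = 1.553672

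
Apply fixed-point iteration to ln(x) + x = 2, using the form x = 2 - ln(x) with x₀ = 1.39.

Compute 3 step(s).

Equation: ln(x) + x = 2
Fixed-point form: x = 2 - ln(x)
x₀ = 1.39

x_1 = g(1.390000) = 1.670696
x_2 = g(1.670696) = 1.486760
x_3 = g(1.486760) = 1.603401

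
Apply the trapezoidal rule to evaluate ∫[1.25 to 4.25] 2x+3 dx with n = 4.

f(x) = 2x+3
a = 1.25, b = 4.25, n = 4
h = (b - a)/n = 0.750000

Trapezoidal rule: (h/2)[f(x₀) + 2f(x₁) + 2f(x₂) + ... + f(xₙ)]

x_0 = 1.2500, f(x_0) = 5.500000, coefficient = 1
x_1 = 2.0000, f(x_1) = 7.000000, coefficient = 2
x_2 = 2.7500, f(x_2) = 8.500000, coefficient = 2
x_3 = 3.5000, f(x_3) = 10.000000, coefficient = 2
x_4 = 4.2500, f(x_4) = 11.500000, coefficient = 1

I ≈ (0.750000/2) × 68.000000 = 25.500000
Exact value: 25.500000
Error: 0.000000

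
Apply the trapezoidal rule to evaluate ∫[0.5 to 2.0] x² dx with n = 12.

f(x) = x²
a = 0.5, b = 2.0, n = 12
h = (b - a)/n = 0.125000

Trapezoidal rule: (h/2)[f(x₀) + 2f(x₁) + 2f(x₂) + ... + f(xₙ)]

x_0 = 0.5000, f(x_0) = 0.250000, coefficient = 1
x_1 = 0.6250, f(x_1) = 0.390625, coefficient = 2
x_2 = 0.7500, f(x_2) = 0.562500, coefficient = 2
x_3 = 0.8750, f(x_3) = 0.765625, coefficient = 2
x_4 = 1.0000, f(x_4) = 1.000000, coefficient = 2
x_5 = 1.1250, f(x_5) = 1.265625, coefficient = 2
x_6 = 1.2500, f(x_6) = 1.562500, coefficient = 2
x_7 = 1.3750, f(x_7) = 1.890625, coefficient = 2
x_8 = 1.5000, f(x_8) = 2.250000, coefficient = 2
x_9 = 1.6250, f(x_9) = 2.640625, coefficient = 2
x_10 = 1.7500, f(x_10) = 3.062500, coefficient = 2
x_11 = 1.8750, f(x_11) = 3.515625, coefficient = 2
x_12 = 2.0000, f(x_12) = 4.000000, coefficient = 1

I ≈ (0.125000/2) × 42.062500 = 2.628906
Exact value: 2.625000
Error: 0.003906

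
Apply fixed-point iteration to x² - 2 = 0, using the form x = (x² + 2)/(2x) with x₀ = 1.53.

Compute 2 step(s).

Equation: x² - 2 = 0
Fixed-point form: x = (x² + 2)/(2x)
x₀ = 1.53

x_1 = g(1.530000) = 1.418595
x_2 = g(1.418595) = 1.414220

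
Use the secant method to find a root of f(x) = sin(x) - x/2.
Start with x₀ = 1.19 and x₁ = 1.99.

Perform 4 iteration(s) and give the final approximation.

f(x) = sin(x) - x/2
x₀ = 1.19, x₁ = 1.99

Secant formula: x_{n+1} = x_n - f(x_n)(x_n - x_{n-1})/(f(x_n) - f(x_{n-1}))

Iteration 1:
  f(1.190000) = 0.333369
  f(1.990000) = -0.081587
  x_2 = 1.990000 - (-0.081587)×(1.990000 - 1.190000)/(-0.081587 - 0.333369)
       = 1.832708
Iteration 2:
  f(1.990000) = -0.081587
  f(1.832708) = 0.049543
  x_3 = 1.832708 - 0.049543×(1.832708 - 1.990000)/(0.049543 - (-0.081587))
       = 1.892135
Iteration 3:
  f(1.832708) = 0.049543
  f(1.892135) = 0.002746
  x_4 = 1.892135 - 0.002746×(1.892135 - 1.832708)/(0.002746 - 0.049543)
       = 1.895622
Iteration 4:
  f(1.892135) = 0.002746
  f(1.895622) = -0.000105
  x_5 = 1.895622 - (-0.000105)×(1.895622 - 1.892135)/(-0.000105 - 0.002746)
       = 1.895494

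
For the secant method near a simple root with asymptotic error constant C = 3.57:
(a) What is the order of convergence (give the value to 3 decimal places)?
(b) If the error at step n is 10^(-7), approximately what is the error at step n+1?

(a) Secant method has superlinear convergence with order φ = (1+√5)/2 ≈ 1.618.
    This means |e_{n+1}| ≈ C|e_n|^1.618.

(b) With |e_n| = 10^(-7) and C = 3.57:
    |e_{n+1}| ≈ 3.57 × (10^(-7))^1.618 = 3.57 × 10^(-11.33)

(a) ≈ 1.618 (golden ratio); (b) |e_{n+1}| ≈ 1.684e-11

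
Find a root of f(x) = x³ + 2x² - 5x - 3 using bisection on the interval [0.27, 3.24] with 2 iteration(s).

f(x) = x³ + 2x² - 5x - 3
Initial interval: [0.27, 3.24]

Iteration 1:
  c_1 = (0.270000 + 3.240000)/2 = 1.755000
  f(c_1) = f(1.755000) = -0.209506
  f(a) × f(c) ≥ 0, new interval: [1.755000, 3.240000]
Iteration 2:
  c_2 = (1.755000 + 3.240000)/2 = 2.497500
  f(c_2) = f(2.497500) = 12.565684
  f(a) × f(c) < 0, new interval: [1.755000, 2.497500]

After 2 iteration(s), the approximation is c_2 = 2.497500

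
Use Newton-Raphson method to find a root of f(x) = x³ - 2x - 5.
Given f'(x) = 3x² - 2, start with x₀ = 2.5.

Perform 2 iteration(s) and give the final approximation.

f(x) = x³ - 2x - 5
f'(x) = 3x² - 2
x₀ = 2.5

Newton-Raphson formula: x_{n+1} = x_n - f(x_n)/f'(x_n)

Iteration 1:
  f(2.500000) = 5.625000
  f'(2.500000) = 16.750000
  x_1 = 2.500000 - 5.625000/16.750000 = 2.164179
Iteration 2:
  f(2.164179) = 0.807945
  f'(2.164179) = 12.051014
  x_2 = 2.164179 - 0.807945/12.051014 = 2.097135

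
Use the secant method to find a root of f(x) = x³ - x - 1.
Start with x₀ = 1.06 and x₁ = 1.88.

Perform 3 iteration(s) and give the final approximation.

f(x) = x³ - x - 1
x₀ = 1.06, x₁ = 1.88

Secant formula: x_{n+1} = x_n - f(x_n)(x_n - x_{n-1})/(f(x_n) - f(x_{n-1}))

Iteration 1:
  f(1.060000) = -0.868984
  f(1.880000) = 3.764672
  x_2 = 1.880000 - 3.764672×(1.880000 - 1.060000)/(3.764672 - (-0.868984))
       = 1.213781
Iteration 2:
  f(1.880000) = 3.764672
  f(1.213781) = -0.425562
  x_3 = 1.213781 - (-0.425562)×(1.213781 - 1.880000)/(-0.425562 - 3.764672)
       = 1.281442
Iteration 3:
  f(1.213781) = -0.425562
  f(1.281442) = -0.177194
  x_4 = 1.281442 - (-0.177194)×(1.281442 - 1.213781)/(-0.177194 - (-0.425562))
       = 1.329714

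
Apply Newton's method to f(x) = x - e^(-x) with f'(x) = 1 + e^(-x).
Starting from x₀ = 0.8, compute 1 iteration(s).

f(x) = x - e^(-x)
f'(x) = 1 + e^(-x)
x₀ = 0.8

Newton-Raphson formula: x_{n+1} = x_n - f(x_n)/f'(x_n)

Iteration 1:
  f(0.800000) = 0.350671
  f'(0.800000) = 1.449329
  x_1 = 0.800000 - 0.350671/1.449329 = 0.558046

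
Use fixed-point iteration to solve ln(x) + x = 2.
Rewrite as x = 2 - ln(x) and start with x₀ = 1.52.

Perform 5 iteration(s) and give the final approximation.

Equation: ln(x) + x = 2
Fixed-point form: x = 2 - ln(x)
x₀ = 1.52

x_1 = g(1.520000) = 1.581290
x_2 = g(1.581290) = 1.541759
x_3 = g(1.541759) = 1.567076
x_4 = g(1.567076) = 1.550789
x_5 = g(1.550789) = 1.561236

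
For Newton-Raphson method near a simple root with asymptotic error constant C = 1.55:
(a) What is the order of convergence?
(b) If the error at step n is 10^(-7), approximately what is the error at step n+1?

(a) Newton-Raphson has quadratic (order 2) convergence near simple roots.
    This means |e_{n+1}| ≈ C|e_n|².

(b) With |e_n| = 10^(-7) and C = 1.55:
    |e_{n+1}| ≈ 1.55 × (10^(-7))² = 1.55 × 10^(-14)

(a) 2 (quadratic); (b) |e_{n+1}| ≈ 1.550e-14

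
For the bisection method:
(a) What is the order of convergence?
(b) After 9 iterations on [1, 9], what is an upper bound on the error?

(a) Bisection has linear (order 1) convergence; the error is halved each step.

(b) Error bound = (b-a)/2^n = (9 - 1)/2^{9}
    = 8/2^{9}

(a) 1 (linear); (b) error ≤ 1.56e-02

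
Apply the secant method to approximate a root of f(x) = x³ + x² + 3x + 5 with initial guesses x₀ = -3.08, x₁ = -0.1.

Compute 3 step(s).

f(x) = x³ + x² + 3x + 5
x₀ = -3.08, x₁ = -0.1

Secant formula: x_{n+1} = x_n - f(x_n)(x_n - x_{n-1})/(f(x_n) - f(x_{n-1}))

Iteration 1:
  f(-3.080000) = -23.971712
  f(-0.100000) = 4.709000
  x_2 = -0.100000 - 4.709000×(-0.100000 - (-3.080000))/(4.709000 - (-23.971712))
       = -0.589277
Iteration 2:
  f(-0.100000) = 4.709000
  f(-0.589277) = 3.374791
  x_3 = -0.589277 - 3.374791×(-0.589277 - (-0.100000))/(3.374791 - 4.709000)
       = -1.826871
Iteration 3:
  f(-0.589277) = 3.374791
  f(-1.826871) = -3.240255
  x_4 = -1.826871 - (-3.240255)×(-1.826871 - (-0.589277))/(-3.240255 - 3.374791)
       = -1.220659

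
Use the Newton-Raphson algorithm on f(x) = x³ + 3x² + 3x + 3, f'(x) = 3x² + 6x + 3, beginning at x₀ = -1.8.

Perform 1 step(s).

f(x) = x³ + 3x² + 3x + 3
f'(x) = 3x² + 6x + 3
x₀ = -1.8

Newton-Raphson formula: x_{n+1} = x_n - f(x_n)/f'(x_n)

Iteration 1:
  f(-1.800000) = 1.488000
  f'(-1.800000) = 1.920000
  x_1 = -1.800000 - 1.488000/1.920000 = -2.575000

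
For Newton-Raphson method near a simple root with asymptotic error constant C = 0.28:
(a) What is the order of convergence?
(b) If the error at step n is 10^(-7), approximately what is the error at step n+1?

(a) Newton-Raphson has quadratic (order 2) convergence near simple roots.
    This means |e_{n+1}| ≈ C|e_n|².

(b) With |e_n| = 10^(-7) and C = 0.28:
    |e_{n+1}| ≈ 0.28 × (10^(-7))² = 0.28 × 10^(-14)

(a) 2 (quadratic); (b) |e_{n+1}| ≈ 2.800e-15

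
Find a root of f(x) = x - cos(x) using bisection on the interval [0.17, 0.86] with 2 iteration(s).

f(x) = x - cos(x)
Initial interval: [0.17, 0.86]

Iteration 1:
  c_1 = (0.170000 + 0.860000)/2 = 0.515000
  f(c_1) = f(0.515000) = -0.355293
  f(a) × f(c) ≥ 0, new interval: [0.515000, 0.860000]
Iteration 2:
  c_2 = (0.515000 + 0.860000)/2 = 0.687500
  f(c_2) = f(0.687500) = -0.085335
  f(a) × f(c) ≥ 0, new interval: [0.687500, 0.860000]

After 2 iteration(s), the approximation is c_2 = 0.687500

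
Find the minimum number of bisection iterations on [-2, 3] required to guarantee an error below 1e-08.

We need (b-a)/2^n ≤ 1e-08
(3 - (-2))/2^n ≤ 1e-08
5/2^n ≤ 1e-08
2^n ≥ 500000000
n ≥ log₂(500000000) = 28.90
n ≥ 29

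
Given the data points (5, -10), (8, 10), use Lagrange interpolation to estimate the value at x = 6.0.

Lagrange interpolation formula:
P(x) = Σ yᵢ × Lᵢ(x)
where Lᵢ(x) = Π_{j≠i} (x - xⱼ)/(xᵢ - xⱼ)

L_0(6.0) = (6.0 - 8)/(5 - 8) = 0.666667
L_1(6.0) = (6.0 - 5)/(8 - 5) = 0.333333

P(6.0) = (-10)×L_0(6.0) + 10×L_1(6.0)
P(6.0) = -3.333333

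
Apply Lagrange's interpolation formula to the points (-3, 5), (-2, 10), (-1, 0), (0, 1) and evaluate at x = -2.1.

Lagrange interpolation formula:
P(x) = Σ yᵢ × Lᵢ(x)
where Lᵢ(x) = Π_{j≠i} (x - xⱼ)/(xᵢ - xⱼ)

L_0(-2.1) = (-2.1 - (-2))/(-3 - (-2)) × (-2.1 - (-1))/(-3 - (-1)) × (-2.1 - 0)/(-3 - 0) = 0.038500
L_1(-2.1) = (-2.1 - (-3))/(-2 - (-3)) × (-2.1 - (-1))/(-2 - (-1)) × (-2.1 - 0)/(-2 - 0) = 1.039500
L_2(-2.1) = (-2.1 - (-3))/(-1 - (-3)) × (-2.1 - (-2))/(-1 - (-2)) × (-2.1 - 0)/(-1 - 0) = -0.094500
L_3(-2.1) = (-2.1 - (-3))/(0 - (-3)) × (-2.1 - (-2))/(0 - (-2)) × (-2.1 - (-1))/(0 - (-1)) = 0.016500

P(-2.1) = 5×L_0(-2.1) + 10×L_1(-2.1) + 0×L_2(-2.1) + 1×L_3(-2.1)
P(-2.1) = 10.604000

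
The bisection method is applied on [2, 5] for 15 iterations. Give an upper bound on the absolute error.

Bisection error bound: |error| ≤ (b-a)/2^n
|error| ≤ (5 - 2)/2^15 = 3/2^15
|error| ≤ 0.0000915527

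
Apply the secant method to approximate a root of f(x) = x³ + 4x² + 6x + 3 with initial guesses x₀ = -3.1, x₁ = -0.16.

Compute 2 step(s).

f(x) = x³ + 4x² + 6x + 3
x₀ = -3.1, x₁ = -0.16

Secant formula: x_{n+1} = x_n - f(x_n)(x_n - x_{n-1})/(f(x_n) - f(x_{n-1}))

Iteration 1:
  f(-3.100000) = -6.951000
  f(-0.160000) = 2.138304
  x_2 = -0.160000 - 2.138304×(-0.160000 - (-3.100000))/(2.138304 - (-6.951000))
       = -0.851650
Iteration 2:
  f(-0.160000) = 2.138304
  f(-0.851650) = 0.173623
  x_3 = -0.851650 - 0.173623×(-0.851650 - (-0.160000))/(0.173623 - 2.138304)
       = -0.912772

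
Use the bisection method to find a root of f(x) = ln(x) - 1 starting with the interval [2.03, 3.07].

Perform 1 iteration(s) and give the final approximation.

f(x) = ln(x) - 1
Initial interval: [2.03, 3.07]

Iteration 1:
  c_1 = (2.030000 + 3.070000)/2 = 2.550000
  f(c_1) = f(2.550000) = -0.063907
  f(a) × f(c) ≥ 0, new interval: [2.550000, 3.070000]

After 1 iteration(s), the approximation is c_1 = 2.550000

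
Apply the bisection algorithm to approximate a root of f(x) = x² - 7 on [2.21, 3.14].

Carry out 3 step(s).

f(x) = x² - 7
Initial interval: [2.21, 3.14]

Iteration 1:
  c_1 = (2.210000 + 3.140000)/2 = 2.675000
  f(c_1) = f(2.675000) = 0.155625
  f(a) × f(c) < 0, new interval: [2.210000, 2.675000]
Iteration 2:
  c_2 = (2.210000 + 2.675000)/2 = 2.442500
  f(c_2) = f(2.442500) = -1.034194
  f(a) × f(c) ≥ 0, new interval: [2.442500, 2.675000]
Iteration 3:
  c_3 = (2.442500 + 2.675000)/2 = 2.558750
  f(c_3) = f(2.558750) = -0.452798
  f(a) × f(c) ≥ 0, new interval: [2.558750, 2.675000]

After 3 iteration(s), the approximation is c_3 = 2.558750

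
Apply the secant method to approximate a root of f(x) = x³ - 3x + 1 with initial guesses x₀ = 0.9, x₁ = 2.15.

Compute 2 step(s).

f(x) = x³ - 3x + 1
x₀ = 0.9, x₁ = 2.15

Secant formula: x_{n+1} = x_n - f(x_n)(x_n - x_{n-1})/(f(x_n) - f(x_{n-1}))

Iteration 1:
  f(0.900000) = -0.971000
  f(2.150000) = 4.488375
  x_2 = 2.150000 - 4.488375×(2.150000 - 0.900000)/(4.488375 - (-0.971000))
       = 1.122324
Iteration 2:
  f(2.150000) = 4.488375
  f(1.122324) = -0.953280
  x_3 = 1.122324 - (-0.953280)×(1.122324 - 2.150000)/(-0.953280 - 4.488375)
       = 1.302354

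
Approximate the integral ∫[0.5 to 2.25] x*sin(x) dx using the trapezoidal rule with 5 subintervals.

f(x) = x*sin(x)
a = 0.5, b = 2.25, n = 5
h = (b - a)/n = 0.350000

Trapezoidal rule: (h/2)[f(x₀) + 2f(x₁) + 2f(x₂) + ... + f(xₙ)]

x_0 = 0.5000, f(x_0) = 0.239713, coefficient = 1
x_1 = 0.8500, f(x_1) = 0.638588, coefficient = 2
x_2 = 1.2000, f(x_2) = 1.118447, coefficient = 2
x_3 = 1.5500, f(x_3) = 1.549665, coefficient = 2
x_4 = 1.9000, f(x_4) = 1.797970, coefficient = 2
x_5 = 2.2500, f(x_5) = 1.750665, coefficient = 1

I ≈ (0.350000/2) × 12.199718 = 2.134951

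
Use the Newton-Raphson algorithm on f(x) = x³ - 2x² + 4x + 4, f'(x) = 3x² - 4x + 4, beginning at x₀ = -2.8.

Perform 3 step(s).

f(x) = x³ - 2x² + 4x + 4
f'(x) = 3x² - 4x + 4
x₀ = -2.8

Newton-Raphson formula: x_{n+1} = x_n - f(x_n)/f'(x_n)

Iteration 1:
  f(-2.800000) = -44.832000
  f'(-2.800000) = 38.720000
  x_1 = -2.800000 - (-44.832000)/38.720000 = -1.642149
Iteration 2:
  f(-1.642149) = -12.390205
  f'(-1.642149) = 18.658553
  x_2 = -1.642149 - (-12.390205)/18.658553 = -0.978099
Iteration 3:
  f(-0.978099) = -2.761478
  f'(-0.978099) = 10.782430
  x_3 = -0.978099 - (-2.761478)/10.782430 = -0.721990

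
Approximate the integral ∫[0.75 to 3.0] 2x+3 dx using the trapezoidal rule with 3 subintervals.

f(x) = 2x+3
a = 0.75, b = 3.0, n = 3
h = (b - a)/n = 0.750000

Trapezoidal rule: (h/2)[f(x₀) + 2f(x₁) + 2f(x₂) + ... + f(xₙ)]

x_0 = 0.7500, f(x_0) = 4.500000, coefficient = 1
x_1 = 1.5000, f(x_1) = 6.000000, coefficient = 2
x_2 = 2.2500, f(x_2) = 7.500000, coefficient = 2
x_3 = 3.0000, f(x_3) = 9.000000, coefficient = 1

I ≈ (0.750000/2) × 40.500000 = 15.187500
Exact value: 15.187500
Error: 0.000000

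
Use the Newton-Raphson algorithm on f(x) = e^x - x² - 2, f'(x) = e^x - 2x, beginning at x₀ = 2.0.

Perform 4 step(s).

f(x) = e^x - x² - 2
f'(x) = e^x - 2x
x₀ = 2.0

Newton-Raphson formula: x_{n+1} = x_n - f(x_n)/f'(x_n)

Iteration 1:
  f(2.000000) = 1.389056
  f'(2.000000) = 3.389056
  x_1 = 2.000000 - 1.389056/3.389056 = 1.590135
Iteration 2:
  f(1.590135) = 0.375881
  f'(1.590135) = 1.724140
  x_2 = 1.590135 - 0.375881/1.724140 = 1.372124
Iteration 3:
  f(1.372124) = 0.060994
  f'(1.372124) = 1.199470
  x_3 = 1.372124 - 0.060994/1.199470 = 1.321273
Iteration 4:
  f(1.321273) = 0.002428
  f'(1.321273) = 1.105644
  x_4 = 1.321273 - 0.002428/1.105644 = 1.319077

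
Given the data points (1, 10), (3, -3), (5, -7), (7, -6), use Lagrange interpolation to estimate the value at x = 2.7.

Lagrange interpolation formula:
P(x) = Σ yᵢ × Lᵢ(x)
where Lᵢ(x) = Π_{j≠i} (x - xⱼ)/(xᵢ - xⱼ)

L_0(2.7) = (2.7 - 3)/(1 - 3) × (2.7 - 5)/(1 - 5) × (2.7 - 7)/(1 - 7) = 0.061812
L_1(2.7) = (2.7 - 1)/(3 - 1) × (2.7 - 5)/(3 - 5) × (2.7 - 7)/(3 - 7) = 1.050812
L_2(2.7) = (2.7 - 1)/(5 - 1) × (2.7 - 3)/(5 - 3) × (2.7 - 7)/(5 - 7) = -0.137062
L_3(2.7) = (2.7 - 1)/(7 - 1) × (2.7 - 3)/(7 - 3) × (2.7 - 5)/(7 - 5) = 0.024437

P(2.7) = 10×L_0(2.7) + (-3)×L_1(2.7) + (-7)×L_2(2.7) + (-6)×L_3(2.7)
P(2.7) = -1.721500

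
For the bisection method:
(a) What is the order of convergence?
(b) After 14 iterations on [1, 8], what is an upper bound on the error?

(a) Bisection has linear (order 1) convergence; the error is halved each step.

(b) Error bound = (b-a)/2^n = (8 - 1)/2^{14}
    = 7/2^{14}

(a) 1 (linear); (b) error ≤ 4.27e-04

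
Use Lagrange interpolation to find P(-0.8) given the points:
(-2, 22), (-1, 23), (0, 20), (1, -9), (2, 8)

Lagrange interpolation formula:
P(x) = Σ yᵢ × Lᵢ(x)
where Lᵢ(x) = Π_{j≠i} (x - xⱼ)/(xᵢ - xⱼ)

L_0(-0.8) = (-0.8 - (-1))/(-2 - (-1)) × (-0.8 - 0)/(-2 - 0) × (-0.8 - 1)/(-2 - 1) × (-0.8 - 2)/(-2 - 2) = -0.033600
L_1(-0.8) = (-0.8 - (-2))/(-1 - (-2)) × (-0.8 - 0)/(-1 - 0) × (-0.8 - 1)/(-1 - 1) × (-0.8 - 2)/(-1 - 2) = 0.806400
L_2(-0.8) = (-0.8 - (-2))/(0 - (-2)) × (-0.8 - (-1))/(0 - (-1)) × (-0.8 - 1)/(0 - 1) × (-0.8 - 2)/(0 - 2) = 0.302400
L_3(-0.8) = (-0.8 - (-2))/(1 - (-2)) × (-0.8 - (-1))/(1 - (-1)) × (-0.8 - 0)/(1 - 0) × (-0.8 - 2)/(1 - 2) = -0.089600
L_4(-0.8) = (-0.8 - (-2))/(2 - (-2)) × (-0.8 - (-1))/(2 - (-1)) × (-0.8 - 0)/(2 - 0) × (-0.8 - 1)/(2 - 1) = 0.014400

P(-0.8) = 22×L_0(-0.8) + 23×L_1(-0.8) + 20×L_2(-0.8) + (-9)×L_3(-0.8) + 8×L_4(-0.8)
P(-0.8) = 24.777600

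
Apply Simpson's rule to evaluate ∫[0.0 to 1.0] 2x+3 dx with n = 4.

f(x) = 2x+3
a = 0.0, b = 1.0, n = 4
h = (b - a)/n = 0.250000

Simpson's rule: (h/3)[f(x₀) + 4f(x₁) + 2f(x₂) + ... + f(xₙ)]

x_0 = 0.0000, f(x_0) = 3.000000, coefficient = 1
x_1 = 0.2500, f(x_1) = 3.500000, coefficient = 4
x_2 = 0.5000, f(x_2) = 4.000000, coefficient = 2
x_3 = 0.7500, f(x_3) = 4.500000, coefficient = 4
x_4 = 1.0000, f(x_4) = 5.000000, coefficient = 1

I ≈ (0.250000/3) × 48.000000 = 4.000000
Exact value: 4.000000
Error: 0.000000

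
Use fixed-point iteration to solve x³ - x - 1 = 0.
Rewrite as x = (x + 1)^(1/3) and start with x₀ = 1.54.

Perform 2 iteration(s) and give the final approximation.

Equation: x³ - x - 1 = 0
Fixed-point form: x = (x + 1)^(1/3)
x₀ = 1.54

x_1 = g(1.540000) = 1.364409
x_2 = g(1.364409) = 1.332215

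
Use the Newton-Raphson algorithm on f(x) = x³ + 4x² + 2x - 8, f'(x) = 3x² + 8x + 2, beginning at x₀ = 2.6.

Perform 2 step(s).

f(x) = x³ + 4x² + 2x - 8
f'(x) = 3x² + 8x + 2
x₀ = 2.6

Newton-Raphson formula: x_{n+1} = x_n - f(x_n)/f'(x_n)

Iteration 1:
  f(2.600000) = 41.816000
  f'(2.600000) = 43.080000
  x_1 = 2.600000 - 41.816000/43.080000 = 1.629341
Iteration 2:
  f(1.629341) = 10.203181
  f'(1.629341) = 22.998980
  x_2 = 1.629341 - 10.203181/22.998980 = 1.185705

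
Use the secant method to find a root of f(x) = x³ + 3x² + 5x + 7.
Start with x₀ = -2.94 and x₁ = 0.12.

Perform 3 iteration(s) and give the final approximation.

f(x) = x³ + 3x² + 5x + 7
x₀ = -2.94, x₁ = 0.12

Secant formula: x_{n+1} = x_n - f(x_n)(x_n - x_{n-1})/(f(x_n) - f(x_{n-1}))

Iteration 1:
  f(-2.940000) = -7.181384
  f(0.120000) = 7.644928
  x_2 = 0.120000 - 7.644928×(0.120000 - (-2.940000))/(7.644928 - (-7.181384))
       = -1.457835
Iteration 2:
  f(0.120000) = 7.644928
  f(-1.457835) = 2.988361
  x_3 = -1.457835 - 2.988361×(-1.457835 - 0.120000)/(2.988361 - 7.644928)
       = -2.470414
Iteration 3:
  f(-1.457835) = 2.988361
  f(-2.470414) = -2.120038
  x_4 = -2.470414 - (-2.120038)×(-2.470414 - (-1.457835))/(-2.120038 - 2.988361)
       = -2.050184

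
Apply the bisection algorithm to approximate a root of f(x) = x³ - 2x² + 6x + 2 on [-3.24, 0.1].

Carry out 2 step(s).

f(x) = x³ - 2x² + 6x + 2
Initial interval: [-3.24, 0.1]

Iteration 1:
  c_1 = (-3.240000 + 0.100000)/2 = -1.570000
  f(c_1) = f(-1.570000) = -16.219693
  f(a) × f(c) ≥ 0, new interval: [-1.570000, 0.100000]
Iteration 2:
  c_2 = (-1.570000 + 0.100000)/2 = -0.735000
  f(c_2) = f(-0.735000) = -3.887515
  f(a) × f(c) ≥ 0, new interval: [-0.735000, 0.100000]

After 2 iteration(s), the approximation is c_2 = -0.735000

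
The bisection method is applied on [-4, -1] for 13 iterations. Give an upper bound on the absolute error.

Bisection error bound: |error| ≤ (b-a)/2^n
|error| ≤ (-1 - (-4))/2^13 = 3/2^13
|error| ≤ 0.0003662109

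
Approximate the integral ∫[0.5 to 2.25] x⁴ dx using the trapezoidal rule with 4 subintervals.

f(x) = x⁴
a = 0.5, b = 2.25, n = 4
h = (b - a)/n = 0.437500

Trapezoidal rule: (h/2)[f(x₀) + 2f(x₁) + 2f(x₂) + ... + f(xₙ)]

x_0 = 0.5000, f(x_0) = 0.062500, coefficient = 1
x_1 = 0.9375, f(x_1) = 0.772476, coefficient = 2
x_2 = 1.3750, f(x_2) = 3.574463, coefficient = 2
x_3 = 1.8125, f(x_3) = 10.792252, coefficient = 2
x_4 = 2.2500, f(x_4) = 25.628906, coefficient = 1

I ≈ (0.437500/2) × 55.969788 = 12.243391
Exact value: 11.526758
Error: 0.716633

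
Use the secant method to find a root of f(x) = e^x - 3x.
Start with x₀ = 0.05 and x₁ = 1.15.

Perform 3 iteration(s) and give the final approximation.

f(x) = e^x - 3x
x₀ = 0.05, x₁ = 1.15

Secant formula: x_{n+1} = x_n - f(x_n)(x_n - x_{n-1})/(f(x_n) - f(x_{n-1}))

Iteration 1:
  f(0.050000) = 0.901271
  f(1.150000) = -0.291807
  x_2 = 1.150000 - (-0.291807)×(1.150000 - 0.050000)/(-0.291807 - 0.901271)
       = 0.880958
Iteration 2:
  f(1.150000) = -0.291807
  f(0.880958) = -0.229664
  x_3 = 0.880958 - (-0.229664)×(0.880958 - 1.150000)/(-0.229664 - (-0.291807))
       = -0.113341
Iteration 3:
  f(0.880958) = -0.229664
  f(-0.113341) = 1.232869
  x_4 = -0.113341 - 1.232869×(-0.113341 - 0.880958)/(1.232869 - (-0.229664))
       = 0.724822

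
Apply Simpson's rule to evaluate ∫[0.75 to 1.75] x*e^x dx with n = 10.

f(x) = x*e^x
a = 0.75, b = 1.75, n = 10
h = (b - a)/n = 0.100000

Simpson's rule: (h/3)[f(x₀) + 4f(x₁) + 2f(x₂) + ... + f(xₙ)]

x_0 = 0.7500, f(x_0) = 1.587750, coefficient = 1
x_1 = 0.8500, f(x_1) = 1.988700, coefficient = 4
x_2 = 0.9500, f(x_2) = 2.456424, coefficient = 2
x_3 = 1.0500, f(x_3) = 3.000534, coefficient = 4
x_4 = 1.1500, f(x_4) = 3.631922, coefficient = 2
x_5 = 1.2500, f(x_5) = 4.362929, coefficient = 4
x_6 = 1.3500, f(x_6) = 5.207524, coefficient = 2
x_7 = 1.4500, f(x_7) = 6.181516, coefficient = 4
x_8 = 1.5500, f(x_8) = 7.302779, coefficient = 2
x_9 = 1.6500, f(x_9) = 8.591517, coefficient = 4
x_10 = 1.7500, f(x_10) = 10.070555, coefficient = 1

I ≈ (0.100000/3) × 145.356383 = 4.845213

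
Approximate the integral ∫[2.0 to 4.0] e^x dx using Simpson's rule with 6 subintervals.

f(x) = e^x
a = 2.0, b = 4.0, n = 6
h = (b - a)/n = 0.333333

Simpson's rule: (h/3)[f(x₀) + 4f(x₁) + 2f(x₂) + ... + f(xₙ)]

x_0 = 2.0000, f(x_0) = 7.389056, coefficient = 1
x_1 = 2.3333, f(x_1) = 10.312259, coefficient = 4
x_2 = 2.6667, f(x_2) = 14.391916, coefficient = 2
x_3 = 3.0000, f(x_3) = 20.085537, coefficient = 4
x_4 = 3.3333, f(x_4) = 28.031625, coefficient = 2
x_5 = 3.6667, f(x_5) = 39.121284, coefficient = 4
x_6 = 4.0000, f(x_6) = 54.598150, coefficient = 1

I ≈ (0.333333/3) × 424.910606 = 47.212290
Exact value: 47.209094
Error: 0.003196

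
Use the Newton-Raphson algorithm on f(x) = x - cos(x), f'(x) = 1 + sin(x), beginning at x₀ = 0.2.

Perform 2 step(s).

f(x) = x - cos(x)
f'(x) = 1 + sin(x)
x₀ = 0.2

Newton-Raphson formula: x_{n+1} = x_n - f(x_n)/f'(x_n)

Iteration 1:
  f(0.200000) = -0.780067
  f'(0.200000) = 1.198669
  x_1 = 0.200000 - (-0.780067)/1.198669 = 0.850777
Iteration 2:
  f(0.850777) = 0.191378
  f'(0.850777) = 1.751793
  x_2 = 0.850777 - 0.191378/1.751793 = 0.741530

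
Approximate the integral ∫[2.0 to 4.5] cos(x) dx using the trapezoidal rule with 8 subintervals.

f(x) = cos(x)
a = 2.0, b = 4.5, n = 8
h = (b - a)/n = 0.312500

Trapezoidal rule: (h/2)[f(x₀) + 2f(x₁) + 2f(x₂) + ... + f(xₙ)]

x_0 = 2.0000, f(x_0) = -0.416147, coefficient = 1
x_1 = 2.3125, f(x_1) = -0.675545, coefficient = 2
x_2 = 2.6250, f(x_2) = -0.869507, coefficient = 2
x_3 = 2.9375, f(x_3) = -0.979245, coefficient = 2
x_4 = 3.2500, f(x_4) = -0.994130, coefficient = 2
x_5 = 3.5625, f(x_5) = -0.912719, coefficient = 2
x_6 = 3.8750, f(x_6) = -0.742898, coefficient = 2
x_7 = 4.1875, f(x_7) = -0.501117, coefficient = 2
x_8 = 4.5000, f(x_8) = -0.210796, coefficient = 1

I ≈ (0.312500/2) × -11.977264 = -1.871447
Exact value: -1.886828
Error: 0.015380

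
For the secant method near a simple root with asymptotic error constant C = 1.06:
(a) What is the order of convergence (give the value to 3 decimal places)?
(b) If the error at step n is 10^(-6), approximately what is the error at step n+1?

(a) Secant method has superlinear convergence with order φ = (1+√5)/2 ≈ 1.618.
    This means |e_{n+1}| ≈ C|e_n|^1.618.

(b) With |e_n| = 10^(-6) and C = 1.06:
    |e_{n+1}| ≈ 1.06 × (10^(-6))^1.618 = 1.06 × 10^(-9.71)

(a) ≈ 1.618 (golden ratio); (b) |e_{n+1}| ≈ 2.075e-10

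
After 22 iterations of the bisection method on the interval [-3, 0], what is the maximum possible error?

Bisection error bound: |error| ≤ (b-a)/2^n
|error| ≤ (0 - (-3))/2^22 = 3/2^22
|error| ≤ 0.0000007153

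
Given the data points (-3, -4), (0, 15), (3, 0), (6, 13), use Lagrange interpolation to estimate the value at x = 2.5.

Lagrange interpolation formula:
P(x) = Σ yᵢ × Lᵢ(x)
where Lᵢ(x) = Π_{j≠i} (x - xⱼ)/(xᵢ - xⱼ)

L_0(2.5) = (2.5 - 0)/(-3 - 0) × (2.5 - 3)/(-3 - 3) × (2.5 - 6)/(-3 - 6) = -0.027006
L_1(2.5) = (2.5 - (-3))/(0 - (-3)) × (2.5 - 3)/(0 - 3) × (2.5 - 6)/(0 - 6) = 0.178241
L_2(2.5) = (2.5 - (-3))/(3 - (-3)) × (2.5 - 0)/(3 - 0) × (2.5 - 6)/(3 - 6) = 0.891204
L_3(2.5) = (2.5 - (-3))/(6 - (-3)) × (2.5 - 0)/(6 - 0) × (2.5 - 3)/(6 - 3) = -0.042438

P(2.5) = (-4)×L_0(2.5) + 15×L_1(2.5) + 0×L_2(2.5) + 13×L_3(2.5)
P(2.5) = 2.229938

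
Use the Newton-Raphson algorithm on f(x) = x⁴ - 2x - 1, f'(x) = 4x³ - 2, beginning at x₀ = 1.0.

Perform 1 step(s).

f(x) = x⁴ - 2x - 1
f'(x) = 4x³ - 2
x₀ = 1.0

Newton-Raphson formula: x_{n+1} = x_n - f(x_n)/f'(x_n)

Iteration 1:
  f(1.000000) = -2.000000
  f'(1.000000) = 2.000000
  x_1 = 1.000000 - (-2.000000)/2.000000 = 2.000000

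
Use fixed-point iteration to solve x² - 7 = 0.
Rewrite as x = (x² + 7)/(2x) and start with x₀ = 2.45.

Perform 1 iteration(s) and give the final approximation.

Equation: x² - 7 = 0
Fixed-point form: x = (x² + 7)/(2x)
x₀ = 2.45

x_1 = g(2.450000) = 2.653571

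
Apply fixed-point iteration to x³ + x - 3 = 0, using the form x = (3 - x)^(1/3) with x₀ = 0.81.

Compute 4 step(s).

Equation: x³ + x - 3 = 0
Fixed-point form: x = (3 - x)^(1/3)
x₀ = 0.81

x_1 = g(0.810000) = 1.298618
x_2 = g(1.298618) = 1.193807
x_3 = g(1.193807) = 1.217834
x_4 = g(1.217834) = 1.212410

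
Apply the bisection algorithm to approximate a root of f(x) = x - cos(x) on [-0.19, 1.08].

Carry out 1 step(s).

f(x) = x - cos(x)
Initial interval: [-0.19, 1.08]

Iteration 1:
  c_1 = (-0.190000 + 1.080000)/2 = 0.445000
  f(c_1) = f(0.445000) = -0.457611
  f(a) × f(c) ≥ 0, new interval: [0.445000, 1.080000]

After 1 iteration(s), the approximation is c_1 = 0.445000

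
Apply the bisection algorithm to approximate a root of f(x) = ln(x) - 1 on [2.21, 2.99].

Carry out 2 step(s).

f(x) = ln(x) - 1
Initial interval: [2.21, 2.99]

Iteration 1:
  c_1 = (2.210000 + 2.990000)/2 = 2.600000
  f(c_1) = f(2.600000) = -0.044489
  f(a) × f(c) ≥ 0, new interval: [2.600000, 2.990000]
Iteration 2:
  c_2 = (2.600000 + 2.990000)/2 = 2.795000
  f(c_2) = f(2.795000) = 0.027832
  f(a) × f(c) < 0, new interval: [2.600000, 2.795000]

After 2 iteration(s), the approximation is c_2 = 2.795000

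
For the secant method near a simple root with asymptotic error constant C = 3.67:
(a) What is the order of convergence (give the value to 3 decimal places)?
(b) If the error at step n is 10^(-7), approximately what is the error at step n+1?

(a) Secant method has superlinear convergence with order φ = (1+√5)/2 ≈ 1.618.
    This means |e_{n+1}| ≈ C|e_n|^1.618.

(b) With |e_n| = 10^(-7) and C = 3.67:
    |e_{n+1}| ≈ 3.67 × (10^(-7))^1.618 = 3.67 × 10^(-11.33)

(a) ≈ 1.618 (golden ratio); (b) |e_{n+1}| ≈ 1.732e-11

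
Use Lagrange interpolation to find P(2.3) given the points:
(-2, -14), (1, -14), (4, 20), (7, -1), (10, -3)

Lagrange interpolation formula:
P(x) = Σ yᵢ × Lᵢ(x)
where Lᵢ(x) = Π_{j≠i} (x - xⱼ)/(xᵢ - xⱼ)

L_0(2.3) = (2.3 - 1)/(-2 - 1) × (2.3 - 4)/(-2 - 4) × (2.3 - 7)/(-2 - 7) × (2.3 - 10)/(-2 - 10) = -0.041142
L_1(2.3) = (2.3 - (-2))/(1 - (-2)) × (2.3 - 4)/(1 - 4) × (2.3 - 7)/(1 - 7) × (2.3 - 10)/(1 - 10) = 0.544339
L_2(2.3) = (2.3 - (-2))/(4 - (-2)) × (2.3 - 1)/(4 - 1) × (2.3 - 7)/(4 - 7) × (2.3 - 10)/(4 - 10) = 0.624389
L_3(2.3) = (2.3 - (-2))/(7 - (-2)) × (2.3 - 1)/(7 - 1) × (2.3 - 4)/(7 - 4) × (2.3 - 10)/(7 - 10) = -0.150562
L_4(2.3) = (2.3 - (-2))/(10 - (-2)) × (2.3 - 1)/(10 - 1) × (2.3 - 4)/(10 - 4) × (2.3 - 7)/(10 - 7) = 0.022975

P(2.3) = (-14)×L_0(2.3) + (-14)×L_1(2.3) + 20×L_2(2.3) + (-1)×L_3(2.3) + (-3)×L_4(2.3)
P(2.3) = 5.524657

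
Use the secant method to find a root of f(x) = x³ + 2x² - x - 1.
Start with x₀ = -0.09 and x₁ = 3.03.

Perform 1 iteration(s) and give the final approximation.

f(x) = x³ + 2x² - x - 1
x₀ = -0.09, x₁ = 3.03

Secant formula: x_{n+1} = x_n - f(x_n)(x_n - x_{n-1})/(f(x_n) - f(x_{n-1}))

Iteration 1:
  f(-0.090000) = -0.894529
  f(3.030000) = 42.149927
  x_2 = 3.030000 - 42.149927×(3.030000 - (-0.090000))/(42.149927 - (-0.894529))
       = -0.025162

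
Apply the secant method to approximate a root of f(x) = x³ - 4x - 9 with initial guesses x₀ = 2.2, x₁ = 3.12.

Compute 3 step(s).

f(x) = x³ - 4x - 9
x₀ = 2.2, x₁ = 3.12

Secant formula: x_{n+1} = x_n - f(x_n)(x_n - x_{n-1})/(f(x_n) - f(x_{n-1}))

Iteration 1:
  f(2.200000) = -7.152000
  f(3.120000) = 8.891328
  x_2 = 3.120000 - 8.891328×(3.120000 - 2.200000)/(8.891328 - (-7.152000))
       = 2.610129
Iteration 2:
  f(3.120000) = 8.891328
  f(2.610129) = -1.658293
  x_3 = 2.610129 - (-1.658293)×(2.610129 - 3.120000)/(-1.658293 - 8.891328)
       = 2.690276
Iteration 3:
  f(2.610129) = -1.658293
  f(2.690276) = -0.290006
  x_4 = 2.690276 - (-0.290006)×(2.690276 - 2.610129)/(-0.290006 - (-1.658293))
       = 2.707263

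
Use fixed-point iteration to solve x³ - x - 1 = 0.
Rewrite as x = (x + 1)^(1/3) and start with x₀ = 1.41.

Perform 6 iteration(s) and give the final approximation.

Equation: x³ - x - 1 = 0
Fixed-point form: x = (x + 1)^(1/3)
x₀ = 1.41

x_1 = g(1.410000) = 1.340723
x_2 = g(1.340723) = 1.327751
x_3 = g(1.327751) = 1.325294
x_4 = g(1.325294) = 1.324827
x_5 = g(1.324827) = 1.324739
x_6 = g(1.324739) = 1.324722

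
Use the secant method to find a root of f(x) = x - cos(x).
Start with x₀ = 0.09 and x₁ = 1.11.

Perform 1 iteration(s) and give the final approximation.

f(x) = x - cos(x)
x₀ = 0.09, x₁ = 1.11

Secant formula: x_{n+1} = x_n - f(x_n)(x_n - x_{n-1})/(f(x_n) - f(x_{n-1}))

Iteration 1:
  f(0.090000) = -0.905953
  f(1.110000) = 0.665338
  x_2 = 1.110000 - 0.665338×(1.110000 - 0.090000)/(0.665338 - (-0.905953))
       = 0.678097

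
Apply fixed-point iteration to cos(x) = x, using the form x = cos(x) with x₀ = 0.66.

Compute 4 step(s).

Equation: cos(x) = x
Fixed-point form: x = cos(x)
x₀ = 0.66

x_1 = g(0.660000) = 0.789992
x_2 = g(0.789992) = 0.703851
x_3 = g(0.703851) = 0.762356
x_4 = g(0.762356) = 0.723211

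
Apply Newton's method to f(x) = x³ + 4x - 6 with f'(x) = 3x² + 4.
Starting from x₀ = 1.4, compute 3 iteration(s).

f(x) = x³ + 4x - 6
f'(x) = 3x² + 4
x₀ = 1.4

Newton-Raphson formula: x_{n+1} = x_n - f(x_n)/f'(x_n)

Iteration 1:
  f(1.400000) = 2.344000
  f'(1.400000) = 9.880000
  x_1 = 1.400000 - 2.344000/9.880000 = 1.162753
Iteration 2:
  f(1.162753) = 0.223048
  f'(1.162753) = 8.055984
  x_2 = 1.162753 - 0.223048/8.055984 = 1.135066
Iteration 3:
  f(1.135066) = 0.002653
  f'(1.135066) = 7.865123
  x_3 = 1.135066 - 0.002653/7.865123 = 1.134729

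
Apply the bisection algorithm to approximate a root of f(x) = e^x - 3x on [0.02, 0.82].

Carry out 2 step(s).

f(x) = e^x - 3x
Initial interval: [0.02, 0.82]

Iteration 1:
  c_1 = (0.020000 + 0.820000)/2 = 0.420000
  f(c_1) = f(0.420000) = 0.261962
  f(a) × f(c) ≥ 0, new interval: [0.420000, 0.820000]
Iteration 2:
  c_2 = (0.420000 + 0.820000)/2 = 0.620000
  f(c_2) = f(0.620000) = -0.001072
  f(a) × f(c) < 0, new interval: [0.420000, 0.620000]

After 2 iteration(s), the approximation is c_2 = 0.620000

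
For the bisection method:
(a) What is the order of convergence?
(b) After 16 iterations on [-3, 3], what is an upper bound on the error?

(a) Bisection has linear (order 1) convergence; the error is halved each step.

(b) Error bound = (b-a)/2^n = (3 - (-3))/2^{16}
    = 6/2^{16}

(a) 1 (linear); (b) error ≤ 9.16e-05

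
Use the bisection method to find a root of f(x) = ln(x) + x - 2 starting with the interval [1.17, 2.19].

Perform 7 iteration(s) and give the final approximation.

f(x) = ln(x) + x - 2
Initial interval: [1.17, 2.19]

Iteration 1:
  c_1 = (1.170000 + 2.190000)/2 = 1.680000
  f(c_1) = f(1.680000) = 0.198794
  f(a) × f(c) < 0, new interval: [1.170000, 1.680000]
Iteration 2:
  c_2 = (1.170000 + 1.680000)/2 = 1.425000
  f(c_2) = f(1.425000) = -0.220828
  f(a) × f(c) ≥ 0, new interval: [1.425000, 1.680000]
Iteration 3:
  c_3 = (1.425000 + 1.680000)/2 = 1.552500
  f(c_3) = f(1.552500) = -0.007633
  f(a) × f(c) ≥ 0, new interval: [1.552500, 1.680000]
Iteration 4:
  c_4 = (1.552500 + 1.680000)/2 = 1.616250
  f(c_4) = f(1.616250) = 0.096359
  f(a) × f(c) < 0, new interval: [1.552500, 1.616250]
Iteration 5:
  c_5 = (1.552500 + 1.616250)/2 = 1.584375
  f(c_5) = f(1.584375) = 0.044565
  f(a) × f(c) < 0, new interval: [1.552500, 1.584375]
Iteration 6:
  c_6 = (1.552500 + 1.584375)/2 = 1.568437
  f(c_6) = f(1.568437) = 0.018517
  f(a) × f(c) < 0, new interval: [1.552500, 1.568437]
Iteration 7:
  c_7 = (1.552500 + 1.568437)/2 = 1.560469
  f(c_7) = f(1.560469) = 0.005455
  f(a) × f(c) < 0, new interval: [1.552500, 1.560469]

After 7 iteration(s), the approximation is c_7 = 1.560469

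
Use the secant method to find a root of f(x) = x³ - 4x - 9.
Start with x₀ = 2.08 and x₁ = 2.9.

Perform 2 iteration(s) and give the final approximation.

f(x) = x³ - 4x - 9
x₀ = 2.08, x₁ = 2.9

Secant formula: x_{n+1} = x_n - f(x_n)(x_n - x_{n-1})/(f(x_n) - f(x_{n-1}))

Iteration 1:
  f(2.080000) = -8.321088
  f(2.900000) = 3.789000
  x_2 = 2.900000 - 3.789000×(2.900000 - 2.080000)/(3.789000 - (-8.321088))
       = 2.643439
Iteration 2:
  f(2.900000) = 3.789000
  f(2.643439) = -1.102018
  x_3 = 2.643439 - (-1.102018)×(2.643439 - 2.900000)/(-1.102018 - 3.789000)
       = 2.701246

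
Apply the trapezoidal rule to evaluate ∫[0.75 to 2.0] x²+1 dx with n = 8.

f(x) = x²+1
a = 0.75, b = 2.0, n = 8
h = (b - a)/n = 0.156250

Trapezoidal rule: (h/2)[f(x₀) + 2f(x₁) + 2f(x₂) + ... + f(xₙ)]

x_0 = 0.7500, f(x_0) = 1.562500, coefficient = 1
x_1 = 0.9062, f(x_1) = 1.821289, coefficient = 2
x_2 = 1.0625, f(x_2) = 2.128906, coefficient = 2
x_3 = 1.2188, f(x_3) = 2.485352, coefficient = 2
x_4 = 1.3750, f(x_4) = 2.890625, coefficient = 2
x_5 = 1.5312, f(x_5) = 3.344727, coefficient = 2
x_6 = 1.6875, f(x_6) = 3.847656, coefficient = 2
x_7 = 1.8438, f(x_7) = 4.399414, coefficient = 2
x_8 = 2.0000, f(x_8) = 5.000000, coefficient = 1

I ≈ (0.156250/2) × 48.398438 = 3.781128
Exact value: 3.776042
Error: 0.005086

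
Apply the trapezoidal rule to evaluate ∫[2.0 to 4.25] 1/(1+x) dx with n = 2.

f(x) = 1/(1+x)
a = 2.0, b = 4.25, n = 2
h = (b - a)/n = 1.125000

Trapezoidal rule: (h/2)[f(x₀) + 2f(x₁) + 2f(x₂) + ... + f(xₙ)]

x_0 = 2.0000, f(x_0) = 0.333333, coefficient = 1
x_1 = 3.1250, f(x_1) = 0.242424, coefficient = 2
x_2 = 4.2500, f(x_2) = 0.190476, coefficient = 1

I ≈ (1.125000/2) × 1.008658 = 0.567370
Exact value: 0.559616
Error: 0.007754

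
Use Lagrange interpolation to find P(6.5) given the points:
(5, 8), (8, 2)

Lagrange interpolation formula:
P(x) = Σ yᵢ × Lᵢ(x)
where Lᵢ(x) = Π_{j≠i} (x - xⱼ)/(xᵢ - xⱼ)

L_0(6.5) = (6.5 - 8)/(5 - 8) = 0.500000
L_1(6.5) = (6.5 - 5)/(8 - 5) = 0.500000

P(6.5) = 8×L_0(6.5) + 2×L_1(6.5)
P(6.5) = 5.000000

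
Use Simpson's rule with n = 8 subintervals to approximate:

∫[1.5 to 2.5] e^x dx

f(x) = e^x
a = 1.5, b = 2.5, n = 8
h = (b - a)/n = 0.125000

Simpson's rule: (h/3)[f(x₀) + 4f(x₁) + 2f(x₂) + ... + f(xₙ)]

x_0 = 1.5000, f(x_0) = 4.481689, coefficient = 1
x_1 = 1.6250, f(x_1) = 5.078419, coefficient = 4
x_2 = 1.7500, f(x_2) = 5.754603, coefficient = 2
x_3 = 1.8750, f(x_3) = 6.520819, coefficient = 4
x_4 = 2.0000, f(x_4) = 7.389056, coefficient = 2
x_5 = 2.1250, f(x_5) = 8.372897, coefficient = 4
x_6 = 2.2500, f(x_6) = 9.487736, coefficient = 2
x_7 = 2.3750, f(x_7) = 10.751013, coefficient = 4
x_8 = 2.5000, f(x_8) = 12.182494, coefficient = 1

I ≈ (0.125000/3) × 184.819568 = 7.700815
Exact value: 7.700805
Error: 0.000010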